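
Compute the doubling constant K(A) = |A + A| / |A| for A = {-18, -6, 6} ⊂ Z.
K = |A + A| / |A| = 5/3

Enumerate A + A = {a + b : a, b ∈ A}. With |A| = 3, there are |A|^2 = 9 ordered sum pairs; collecting distinct values, A + A = {-36, -24, -12, 0, 12}, so |A + A| = 5. Thus K = 5/3. Here |A + A| = 2|A| − 1 = 5, the minimum possible — so K = 5/3 is minimal, which holds iff A is an arithmetic progression.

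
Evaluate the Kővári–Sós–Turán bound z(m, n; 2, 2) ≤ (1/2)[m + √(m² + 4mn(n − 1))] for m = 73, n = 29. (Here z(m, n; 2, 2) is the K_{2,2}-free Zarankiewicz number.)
z(73, 29; 2, 2) ≤ (1/2)[73 + √(73² + 4·73·29·28)] = (1/2)[73 + √242433] = 282.6874

Kővári–Sós–Turán: let r_1, ..., r_73 be the row sums and z = Σ r_i the total number of 1s. Each pair of columns can share at most one row with both entries 1 (else a 2×2 all-ones block appears), so Σ_i C(r_i, 2) ≤ C(29, 2) = 406. By convexity Σ_i C(r_i, 2) ≥ 73·C(z/73, 2) = z(z − 73)/(2·73), giving z² − 73z − 73·29·28 ≤ 0 and hence z ≤ (1/2)[73 + √(5329 + 4·59276)] = (1/2)[73 + √242433] ≈ (1/2)(73 + 492.3749) = 282.6874.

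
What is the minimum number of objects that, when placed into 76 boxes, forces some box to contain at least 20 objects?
n = (20 − 1)·76 + 1 = 1445

By the generalised pigeonhole principle, to guarantee some box contains ≥ r objects we need more than (r − 1) · k objects total. Threshold: n = (r − 1) · k + 1. With r = 20 and k = 76: n = 19 · 76 + 1 = 1444 + 1 = 1445. For n = 1444 = 19 · 76, we can put exactly 19 objects in every box, avoiding 20 in any single one — so 1445 is tight.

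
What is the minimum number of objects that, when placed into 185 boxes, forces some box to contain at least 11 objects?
n = (11 − 1)·185 + 1 = 1851

By the generalised pigeonhole principle, to guarantee some box contains ≥ r objects we need more than (r − 1) · k objects total. Threshold: n = (r − 1) · k + 1. With r = 11 and k = 185: n = 10 · 185 + 1 = 1850 + 1 = 1851. For n = 1850 = 10 · 185, we can put exactly 10 objects in every box, avoiding 11 in any single one — so 1851 is tight.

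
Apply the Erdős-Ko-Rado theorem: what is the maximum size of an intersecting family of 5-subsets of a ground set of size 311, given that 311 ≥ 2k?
max |F| = C(310, 4) = 377396635

The Erdős-Ko-Rado theorem states: for n ≥ 2k, an intersecting family of k-subsets of an n-element set has size at most C(n − 1, k − 1), with equality for 'star' families {A ⊆ [n] : |A| = k, i ∈ A} (fix an element i). For n = 311, k = 5: C(310, 4) = 377396635.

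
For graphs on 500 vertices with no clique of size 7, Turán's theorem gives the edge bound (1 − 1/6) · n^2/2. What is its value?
Turán density bound = (5/6) · 500^2/2 = 312500/3 ≈ 104166.6667

Turán's theorem: ex(n, K_{r+1}) is achieved by the complete r-partite Turán graph T(n, r) with parts as balanced as possible, and is at most (1 − 1/r) · n^2/2. For r = 6, n = 500: the density bound is (5/6) · 250000/2 = 312500/3 ≈ 104166.6667. The integer-valued extremum is e(T(500, 6)) = 104166, which is strictly less than the density bound 312500/3 since 6 ∤ 500 (the parts of T(500, 6) cannot all be equal).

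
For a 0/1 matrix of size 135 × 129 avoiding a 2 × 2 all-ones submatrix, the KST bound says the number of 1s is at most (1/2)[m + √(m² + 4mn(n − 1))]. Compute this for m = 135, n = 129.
z(135, 129; 2, 2) ≤ (1/2)[135 + √(135² + 4·135·129·128)] = (1/2)[135 + √8934705] = 1562.0488

Kővári–Sós–Turán: let r_1, ..., r_135 be the row sums and z = Σ r_i the total number of 1s. Each pair of columns can share at most one row with both entries 1 (else a 2×2 all-ones block appears), so Σ_i C(r_i, 2) ≤ C(129, 2) = 8256. By convexity Σ_i C(r_i, 2) ≥ 135·C(z/135, 2) = z(z − 135)/(2·135), giving z² − 135z − 135·129·128 ≤ 0 and hence z ≤ (1/2)[135 + √(18225 + 4·2229120)] = (1/2)[135 + √8934705] ≈ (1/2)(135 + 2989.0977) = 1562.0488.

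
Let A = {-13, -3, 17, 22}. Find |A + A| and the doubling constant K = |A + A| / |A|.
K = |A + A| / |A| = 10/4 = 5/2

Enumerate A + A = {a + b : a, b ∈ A}. With |A| = 4, there are |A|^2 = 16 ordered sum pairs; collecting distinct values, A + A = {-26, -16, -6, 4, 9, 14, 19, 34, 39, 44}, so |A + A| = 10. Thus K = 10/4 = 5/2. For comparison, the minimum possible |A + A| over all 4-element sets is 2·4 − 1 = 7 (so min K = 7/4), attained only by arithmetic progressions.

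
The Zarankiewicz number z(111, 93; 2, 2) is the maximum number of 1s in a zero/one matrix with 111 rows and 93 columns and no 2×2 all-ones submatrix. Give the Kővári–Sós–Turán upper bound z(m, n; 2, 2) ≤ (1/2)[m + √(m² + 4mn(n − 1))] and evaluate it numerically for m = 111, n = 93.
z(111, 93; 2, 2) ≤ (1/2)[111 + √(111² + 4·111·93·92)] = (1/2)[111 + √3811185] = 1031.6128

Kővári–Sós–Turán: let r_1, ..., r_111 be the row sums and z = Σ r_i the total number of 1s. Each pair of columns can share at most one row with both entries 1 (else a 2×2 all-ones block appears), so Σ_i C(r_i, 2) ≤ C(93, 2) = 4278. By convexity Σ_i C(r_i, 2) ≥ 111·C(z/111, 2) = z(z − 111)/(2·111), giving z² − 111z − 111·93·92 ≤ 0 and hence z ≤ (1/2)[111 + √(12321 + 4·949716)] = (1/2)[111 + √3811185] ≈ (1/2)(111 + 1952.2257) = 1031.6128.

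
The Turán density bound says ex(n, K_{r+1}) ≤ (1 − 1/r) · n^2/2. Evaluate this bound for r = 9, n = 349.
Turán density bound = (8/9) · 349^2/2 = 487204/9 ≈ 54133.7778

Turán's theorem: ex(n, K_{r+1}) is achieved by the complete r-partite Turán graph T(n, r) with parts as balanced as possible, and is at most (1 − 1/r) · n^2/2. For r = 9, n = 349: the density bound is (8/9) · 121801/2 = 487204/9 ≈ 54133.7778. The integer-valued extremum is e(T(349, 9)) = 54133, which is strictly less than the density bound 487204/9 since 9 ∤ 349 (the parts of T(349, 9) cannot all be equal).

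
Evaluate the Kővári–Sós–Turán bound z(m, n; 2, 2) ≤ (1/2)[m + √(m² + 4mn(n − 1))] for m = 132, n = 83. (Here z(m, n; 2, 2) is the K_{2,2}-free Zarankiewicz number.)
z(132, 83; 2, 2) ≤ (1/2)[132 + √(132² + 4·132·83·82)] = (1/2)[132 + √3610992] = 1016.1305

Kővári–Sós–Turán: let r_1, ..., r_132 be the row sums and z = Σ r_i the total number of 1s. Each pair of columns can share at most one row with both entries 1 (else a 2×2 all-ones block appears), so Σ_i C(r_i, 2) ≤ C(83, 2) = 3403. By convexity Σ_i C(r_i, 2) ≥ 132·C(z/132, 2) = z(z − 132)/(2·132), giving z² − 132z − 132·83·82 ≤ 0 and hence z ≤ (1/2)[132 + √(17424 + 4·898392)] = (1/2)[132 + √3610992] ≈ (1/2)(132 + 1900.261) = 1016.1305.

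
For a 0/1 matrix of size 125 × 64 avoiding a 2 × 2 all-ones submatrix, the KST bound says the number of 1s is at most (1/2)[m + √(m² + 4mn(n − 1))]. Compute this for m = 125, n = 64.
z(125, 64; 2, 2) ≤ (1/2)[125 + √(125² + 4·125·64·63)] = (1/2)[125 + √2031625] = 775.1754

Kővári–Sós–Turán: let r_1, ..., r_125 be the row sums and z = Σ r_i the total number of 1s. Each pair of columns can share at most one row with both entries 1 (else a 2×2 all-ones block appears), so Σ_i C(r_i, 2) ≤ C(64, 2) = 2016. By convexity Σ_i C(r_i, 2) ≥ 125·C(z/125, 2) = z(z − 125)/(2·125), giving z² − 125z − 125·64·63 ≤ 0 and hence z ≤ (1/2)[125 + √(15625 + 4·504000)] = (1/2)[125 + √2031625] ≈ (1/2)(125 + 1425.3508) = 775.1754.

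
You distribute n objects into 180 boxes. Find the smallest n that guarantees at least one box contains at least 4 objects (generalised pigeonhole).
n = (4 − 1)·180 + 1 = 541

By the generalised pigeonhole principle, to guarantee some box contains ≥ r objects we need more than (r − 1) · k objects total. Threshold: n = (r − 1) · k + 1. With r = 4 and k = 180: n = 3 · 180 + 1 = 540 + 1 = 541. For n = 540 = 3 · 180, we can put exactly 3 objects in every box, avoiding 4 in any single one — so 541 is tight.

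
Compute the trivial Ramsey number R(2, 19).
R(2, 19) = 19

R(2, k) = k for all k ≥ 2: in a 2-colouring of K_k, either some edge is red (a red K_2) or all edges are blue (a blue K_k). And K_{18} coloured all-blue has no blue K_19, so R(2, 19) > 18. Hence R(2, 19) = 19.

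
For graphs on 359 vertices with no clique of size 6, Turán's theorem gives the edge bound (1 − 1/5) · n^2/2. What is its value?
Turán density bound = (4/5) · 359^2/2 = 257762/5 ≈ 51552.4

Turán's theorem: ex(n, K_{r+1}) is achieved by the complete r-partite Turán graph T(n, r) with parts as balanced as possible, and is at most (1 − 1/r) · n^2/2. For r = 5, n = 359: the density bound is (4/5) · 128881/2 = 257762/5 ≈ 51552.4. The integer-valued extremum is e(T(359, 5)) = 51552, which is strictly less than the density bound 257762/5 since 5 ∤ 359 (the parts of T(359, 5) cannot all be equal).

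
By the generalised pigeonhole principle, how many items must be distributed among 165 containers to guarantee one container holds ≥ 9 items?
n = (9 − 1)·165 + 1 = 1321

By the generalised pigeonhole principle, to guarantee some box contains ≥ r objects we need more than (r − 1) · k objects total. Threshold: n = (r − 1) · k + 1. With r = 9 and k = 165: n = 8 · 165 + 1 = 1320 + 1 = 1321. For n = 1320 = 8 · 165, we can put exactly 8 objects in every box, avoiding 9 in any single one — so 1321 is tight.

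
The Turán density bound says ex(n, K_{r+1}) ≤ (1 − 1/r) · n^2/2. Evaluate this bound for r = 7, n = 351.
Turán density bound = (6/7) · 351^2/2 = 369603/7 ≈ 52800.4286

Turán's theorem: ex(n, K_{r+1}) is achieved by the complete r-partite Turán graph T(n, r) with parts as balanced as possible, and is at most (1 − 1/r) · n^2/2. For r = 7, n = 351: the density bound is (6/7) · 123201/2 = 369603/7 ≈ 52800.4286. The integer-valued extremum is e(T(351, 7)) = 52800, which is strictly less than the density bound 369603/7 since 7 ∤ 351 (the parts of T(351, 7) cannot all be equal).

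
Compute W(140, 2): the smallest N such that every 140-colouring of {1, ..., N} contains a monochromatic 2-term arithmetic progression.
W(140, 2) = 140 + 1 = 141

A 2-term AP is any pair of integers, so a monochromatic 2-AP exists iff some colour is used at least twice. With 140 colours, the colouring i ↦ i on {1, ..., 140} uses each colour once, avoiding any monochromatic pair, so W(140, 2) > 140. For {1, ..., 141}, pigeonhole forces two integers of the same colour, which form a monochromatic 2-AP. Hence W(140, 2) = 141.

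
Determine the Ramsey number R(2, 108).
R(2, 108) = 108

R(2, k) = k for all k ≥ 2: in a 2-colouring of K_k, either some edge is red (a red K_2) or all edges are blue (a blue K_k). And K_{107} coloured all-blue has no blue K_108, so R(2, 108) > 107. Hence R(2, 108) = 108.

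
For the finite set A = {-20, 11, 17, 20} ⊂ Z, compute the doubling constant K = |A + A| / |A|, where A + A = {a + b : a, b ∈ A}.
K = |A + A| / |A| = 10/4 = 5/2

Enumerate A + A = {a + b : a, b ∈ A}. With |A| = 4, there are |A|^2 = 16 ordered sum pairs; collecting distinct values, A + A = {-40, -9, -3, 0, 22, 28, 31, 34, 37, 40}, so |A + A| = 10. Thus K = 10/4 = 5/2. For comparison, the minimum possible |A + A| over all 4-element sets is 2·4 − 1 = 7 (so min K = 7/4), attained only by arithmetic progressions.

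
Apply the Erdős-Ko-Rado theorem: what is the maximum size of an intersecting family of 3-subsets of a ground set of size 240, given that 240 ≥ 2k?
max |F| = C(239, 2) = 28441

The Erdős-Ko-Rado theorem states: for n ≥ 2k, an intersecting family of k-subsets of an n-element set has size at most C(n − 1, k − 1), with equality for 'star' families {A ⊆ [n] : |A| = k, i ∈ A} (fix an element i). For n = 240, k = 3: C(239, 2) = 28441.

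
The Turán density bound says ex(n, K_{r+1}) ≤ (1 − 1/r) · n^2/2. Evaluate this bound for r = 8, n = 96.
Turán density bound = (7/8) · 96^2/2 = 4032

Turán's theorem: ex(n, K_{r+1}) is achieved by the complete r-partite Turán graph T(n, r) with parts as balanced as possible, and is at most (1 − 1/r) · n^2/2. For r = 8, n = 96: the density bound is (7/8) · 9216/2 = 4032. Since 8 ∣ 96, the Turán graph T(96, 8) has parts of equal size 12, and its edge count e(T(96, 8)) = 4032 attains the density bound exactly.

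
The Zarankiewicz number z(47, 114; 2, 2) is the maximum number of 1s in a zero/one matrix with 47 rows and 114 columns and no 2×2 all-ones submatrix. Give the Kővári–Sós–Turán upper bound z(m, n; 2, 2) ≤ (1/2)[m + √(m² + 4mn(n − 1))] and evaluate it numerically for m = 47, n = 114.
z(47, 114; 2, 2) ≤ (1/2)[47 + √(47² + 4·47·114·113)] = (1/2)[47 + √2424025] = 801.964

Kővári–Sós–Turán: let r_1, ..., r_47 be the row sums and z = Σ r_i the total number of 1s. Each pair of columns can share at most one row with both entries 1 (else a 2×2 all-ones block appears), so Σ_i C(r_i, 2) ≤ C(114, 2) = 6441. By convexity Σ_i C(r_i, 2) ≥ 47·C(z/47, 2) = z(z − 47)/(2·47), giving z² − 47z − 47·114·113 ≤ 0 and hence z ≤ (1/2)[47 + √(2209 + 4·605454)] = (1/2)[47 + √2424025] ≈ (1/2)(47 + 1556.9281) = 801.964.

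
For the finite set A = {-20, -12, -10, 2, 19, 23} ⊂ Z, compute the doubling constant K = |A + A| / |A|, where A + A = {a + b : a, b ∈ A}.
K = |A + A| / |A| = 21/6 = 7/2

Enumerate A + A = {a + b : a, b ∈ A}. With |A| = 6, there are |A|^2 = 36 ordered sum pairs; collecting distinct values, A + A = {-40, -32, -30, -24, -22, -20, -18, -10, -8, -1, 3, 4, 7, 9, 11, 13, 21, 25, 38, 42, 46}, so |A + A| = 21. Thus K = 21/6 = 7/2. For comparison, the minimum possible |A + A| over all 6-element sets is 2·6 − 1 = 11 (so min K = 11/6), attained only by arithmetic progressions.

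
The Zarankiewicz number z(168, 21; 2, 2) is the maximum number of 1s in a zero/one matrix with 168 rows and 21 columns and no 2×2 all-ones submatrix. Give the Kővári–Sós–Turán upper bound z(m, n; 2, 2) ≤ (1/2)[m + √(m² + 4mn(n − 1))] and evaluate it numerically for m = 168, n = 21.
z(168, 21; 2, 2) ≤ (1/2)[168 + √(168² + 4·168·21·20)] = (1/2)[168 + √310464] = 362.5965

Kővári–Sós–Turán: let r_1, ..., r_168 be the row sums and z = Σ r_i the total number of 1s. Each pair of columns can share at most one row with both entries 1 (else a 2×2 all-ones block appears), so Σ_i C(r_i, 2) ≤ C(21, 2) = 210. By convexity Σ_i C(r_i, 2) ≥ 168·C(z/168, 2) = z(z − 168)/(2·168), giving z² − 168z − 168·21·20 ≤ 0 and hence z ≤ (1/2)[168 + √(28224 + 4·70560)] = (1/2)[168 + √310464] ≈ (1/2)(168 + 557.193) = 362.5965.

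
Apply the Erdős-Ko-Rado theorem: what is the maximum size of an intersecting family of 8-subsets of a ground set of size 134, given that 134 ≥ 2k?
max |F| = C(133, 7) = 124397910208

Erdős-Ko-Rado (1961): when n ≥ 2k, max |F| = C(n−1, k−1). The bound is attained by the star {A : i ∈ A} for any fixed i ∈ [n]. Here C(134−1, 8−1) = C(133, 7) = 124397910208.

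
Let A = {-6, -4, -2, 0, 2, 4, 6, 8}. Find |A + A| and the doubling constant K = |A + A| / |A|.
K = |A + A| / |A| = 15/8

Enumerate A + A = {a + b : a, b ∈ A}. With |A| = 8, there are |A|^2 = 64 ordered sum pairs; collecting distinct values, A + A = {-12, -10, -8, -6, -4, -2, 0, 2, 4, 6, 8, 10, 12, 14, 16}, so |A + A| = 15. Thus K = 15/8. Here |A + A| = 2|A| − 1 = 15, the minimum possible — so K = 15/8 is minimal, which holds iff A is an arithmetic progression.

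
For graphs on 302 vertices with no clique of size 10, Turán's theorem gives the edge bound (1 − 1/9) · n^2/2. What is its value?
Turán density bound = (8/9) · 302^2/2 = 364816/9 ≈ 40535.1111

Turán's theorem: ex(n, K_{r+1}) is achieved by the complete r-partite Turán graph T(n, r) with parts as balanced as possible, and is at most (1 − 1/r) · n^2/2. For r = 9, n = 302: the density bound is (8/9) · 91204/2 = 364816/9 ≈ 40535.1111. The integer-valued extremum is e(T(302, 9)) = 40534, which is strictly less than the density bound 364816/9 since 9 ∤ 302 (the parts of T(302, 9) cannot all be equal).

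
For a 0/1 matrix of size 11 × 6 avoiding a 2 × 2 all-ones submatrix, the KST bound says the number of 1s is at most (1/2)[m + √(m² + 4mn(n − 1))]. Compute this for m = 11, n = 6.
z(11, 6; 2, 2) ≤ (1/2)[11 + √(11² + 4·11·6·5)] = (1/2)[11 + √1441] = 24.4803

Kővári–Sós–Turán: let r_1, ..., r_11 be the row sums and z = Σ r_i the total number of 1s. Each pair of columns can share at most one row with both entries 1 (else a 2×2 all-ones block appears), so Σ_i C(r_i, 2) ≤ C(6, 2) = 15. By convexity Σ_i C(r_i, 2) ≥ 11·C(z/11, 2) = z(z − 11)/(2·11), giving z² − 11z − 11·6·5 ≤ 0 and hence z ≤ (1/2)[11 + √(121 + 4·330)] = (1/2)[11 + √1441] ≈ (1/2)(11 + 37.9605) = 24.4803.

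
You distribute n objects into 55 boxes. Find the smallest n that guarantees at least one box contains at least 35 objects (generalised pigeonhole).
n = (35 − 1)·55 + 1 = 1871

By the generalised pigeonhole principle, to guarantee some box contains ≥ r objects we need more than (r − 1) · k objects total. Threshold: n = (r − 1) · k + 1. With r = 35 and k = 55: n = 34 · 55 + 1 = 1870 + 1 = 1871. For n = 1870 = 34 · 55, we can put exactly 34 objects in every box, avoiding 35 in any single one — so 1871 is tight.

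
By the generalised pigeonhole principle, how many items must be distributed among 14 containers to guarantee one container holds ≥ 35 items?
n = (35 − 1)·14 + 1 = 477

By the generalised pigeonhole principle, to guarantee some box contains ≥ r objects we need more than (r − 1) · k objects total. Threshold: n = (r − 1) · k + 1. With r = 35 and k = 14: n = 34 · 14 + 1 = 476 + 1 = 477. For n = 476 = 34 · 14, we can put exactly 34 objects in every box, avoiding 35 in any single one — so 477 is tight.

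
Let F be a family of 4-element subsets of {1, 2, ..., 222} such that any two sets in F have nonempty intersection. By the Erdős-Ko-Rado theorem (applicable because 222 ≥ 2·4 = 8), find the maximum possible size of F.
max |F| = C(221, 3) = 1774630

The Erdős-Ko-Rado theorem states: for n ≥ 2k, an intersecting family of k-subsets of an n-element set has size at most C(n − 1, k − 1), with equality for 'star' families {A ⊆ [n] : |A| = k, i ∈ A} (fix an element i). For n = 222, k = 4: C(221, 3) = 1774630.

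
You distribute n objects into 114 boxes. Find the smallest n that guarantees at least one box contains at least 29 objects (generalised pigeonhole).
n = (29 − 1)·114 + 1 = 3193

By the generalised pigeonhole principle, to guarantee some box contains ≥ r objects we need more than (r − 1) · k objects total. Threshold: n = (r − 1) · k + 1. With r = 29 and k = 114: n = 28 · 114 + 1 = 3192 + 1 = 3193. For n = 3192 = 28 · 114, we can put exactly 28 objects in every box, avoiding 29 in any single one — so 3193 is tight.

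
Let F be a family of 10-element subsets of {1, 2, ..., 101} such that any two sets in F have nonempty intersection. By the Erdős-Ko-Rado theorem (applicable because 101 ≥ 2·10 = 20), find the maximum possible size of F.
max |F| = C(100, 9) = 1902231808400

The Erdős-Ko-Rado theorem states: for n ≥ 2k, an intersecting family of k-subsets of an n-element set has size at most C(n − 1, k − 1), with equality for 'star' families {A ⊆ [n] : |A| = k, i ∈ A} (fix an element i). For n = 101, k = 10: C(100, 9) = 1902231808400.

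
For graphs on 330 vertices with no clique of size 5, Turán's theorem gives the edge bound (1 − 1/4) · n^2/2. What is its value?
Turán density bound = (3/4) · 330^2/2 = 81675/2 ≈ 40837.5

Turán's theorem: ex(n, K_{r+1}) is achieved by the complete r-partite Turán graph T(n, r) with parts as balanced as possible, and is at most (1 − 1/r) · n^2/2. For r = 4, n = 330: the density bound is (3/4) · 108900/2 = 81675/2 ≈ 40837.5. The integer-valued extremum is e(T(330, 4)) = 40837, which is strictly less than the density bound 81675/2 since 4 ∤ 330 (the parts of T(330, 4) cannot all be equal).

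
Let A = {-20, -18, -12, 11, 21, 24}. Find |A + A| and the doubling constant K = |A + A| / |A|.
K = |A + A| / |A| = 21/6 = 7/2

Enumerate A + A = {a + b : a, b ∈ A}. With |A| = 6, there are |A|^2 = 36 ordered sum pairs; collecting distinct values, A + A = {-40, -38, -36, -32, -30, -24, -9, -7, -1, 1, 3, 4, 6, 9, 12, 22, 32, 35, 42, 45, 48}, so |A + A| = 21. Thus K = 21/6 = 7/2. For comparison, the minimum possible |A + A| over all 6-element sets is 2·6 − 1 = 11 (so min K = 11/6), attained only by arithmetic progressions.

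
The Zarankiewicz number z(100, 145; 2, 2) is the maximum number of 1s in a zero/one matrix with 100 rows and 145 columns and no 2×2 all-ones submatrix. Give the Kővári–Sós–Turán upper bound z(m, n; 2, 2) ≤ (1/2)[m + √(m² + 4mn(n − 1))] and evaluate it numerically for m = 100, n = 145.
z(100, 145; 2, 2) ≤ (1/2)[100 + √(100² + 4·100·145·144)] = (1/2)[100 + √8362000] = 1495.8561

Kővári–Sós–Turán: let r_1, ..., r_100 be the row sums and z = Σ r_i the total number of 1s. Each pair of columns can share at most one row with both entries 1 (else a 2×2 all-ones block appears), so Σ_i C(r_i, 2) ≤ C(145, 2) = 10440. By convexity Σ_i C(r_i, 2) ≥ 100·C(z/100, 2) = z(z − 100)/(2·100), giving z² − 100z − 100·145·144 ≤ 0 and hence z ≤ (1/2)[100 + √(10000 + 4·2088000)] = (1/2)[100 + √8362000] ≈ (1/2)(100 + 2891.7123) = 1495.8561.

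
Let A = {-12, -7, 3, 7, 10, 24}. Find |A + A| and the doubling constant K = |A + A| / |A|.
K = |A + A| / |A| = 20/6 = 10/3

Enumerate A + A = {a + b : a, b ∈ A}. With |A| = 6, there are |A|^2 = 36 ordered sum pairs; collecting distinct values, A + A = {-24, -19, -14, -9, -5, -4, -2, 0, 3, 6, 10, 12, 13, 14, 17, 20, 27, 31, 34, 48}, so |A + A| = 20. Thus K = 20/6 = 10/3. For comparison, the minimum possible |A + A| over all 6-element sets is 2·6 − 1 = 11 (so min K = 11/6), attained only by arithmetic progressions.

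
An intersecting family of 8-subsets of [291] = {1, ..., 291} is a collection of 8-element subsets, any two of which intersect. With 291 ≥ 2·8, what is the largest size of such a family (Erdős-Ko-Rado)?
max |F| = C(290, 7) = 31817710198560

Erdős-Ko-Rado (1961): when n ≥ 2k, max |F| = C(n−1, k−1). The bound is attained by the star {A : i ∈ A} for any fixed i ∈ [n]. Here C(291−1, 8−1) = C(290, 7) = 31817710198560.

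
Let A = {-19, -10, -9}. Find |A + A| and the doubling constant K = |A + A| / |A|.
K = |A + A| / |A| = 6/3 = 2

Enumerate A + A = {a + b : a, b ∈ A}. With |A| = 3, there are |A|^2 = 9 ordered sum pairs; collecting distinct values, A + A = {-38, -29, -28, -20, -19, -18}, so |A + A| = 6. Thus K = 6/3 = 2. For comparison, the minimum possible |A + A| over all 3-element sets is 2·3 − 1 = 5 (so min K = 5/3), attained only by arithmetic progressions.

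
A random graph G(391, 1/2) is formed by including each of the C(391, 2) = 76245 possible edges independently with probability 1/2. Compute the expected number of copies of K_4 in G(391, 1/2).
E[# K_4] = C(391, 4) · (1/2)^C(4, 2) = 958984195 / 2^6 = 14984128.046875

For each 4-subset S of vertices (there are C(391, 4) = 958984195 such S), let X_S = 1 if S induces a K_4 (all C(4, 2) = 6 edges present). Then P(X_S = 1) = (1/2)^6 = 1/64. By linearity of expectation, E[# K_4] = C(391, 4) · (1/2)^6 = 958984195 / 64 = 14984128.046875.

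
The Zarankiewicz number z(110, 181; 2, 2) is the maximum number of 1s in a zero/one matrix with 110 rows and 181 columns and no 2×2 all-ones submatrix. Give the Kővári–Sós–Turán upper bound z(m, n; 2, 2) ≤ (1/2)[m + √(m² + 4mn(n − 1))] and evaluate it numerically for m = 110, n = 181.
z(110, 181; 2, 2) ≤ (1/2)[110 + √(110² + 4·110·181·180)] = (1/2)[110 + √14347300] = 1948.8915

Kővári–Sós–Turán: let r_1, ..., r_110 be the row sums and z = Σ r_i the total number of 1s. Each pair of columns can share at most one row with both entries 1 (else a 2×2 all-ones block appears), so Σ_i C(r_i, 2) ≤ C(181, 2) = 16290. By convexity Σ_i C(r_i, 2) ≥ 110·C(z/110, 2) = z(z − 110)/(2·110), giving z² − 110z − 110·181·180 ≤ 0 and hence z ≤ (1/2)[110 + √(12100 + 4·3583800)] = (1/2)[110 + √14347300] ≈ (1/2)(110 + 3787.783) = 1948.8915.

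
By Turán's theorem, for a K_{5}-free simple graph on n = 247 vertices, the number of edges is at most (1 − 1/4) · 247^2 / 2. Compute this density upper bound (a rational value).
Turán density bound = (3/4) · 247^2/2 = 183027/8 ≈ 22878.375

Turán's theorem: ex(n, K_{r+1}) is achieved by the complete r-partite Turán graph T(n, r) with parts as balanced as possible, and is at most (1 − 1/r) · n^2/2. For r = 4, n = 247: the density bound is (3/4) · 61009/2 = 183027/8 ≈ 22878.375. The integer-valued extremum is e(T(247, 4)) = 22878, which is strictly less than the density bound 183027/8 since 4 ∤ 247 (the parts of T(247, 4) cannot all be equal).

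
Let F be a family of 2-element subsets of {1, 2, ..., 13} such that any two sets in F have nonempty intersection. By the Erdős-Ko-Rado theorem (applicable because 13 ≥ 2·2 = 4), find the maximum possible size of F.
max |F| = C(12, 1) = 12

The Erdős-Ko-Rado theorem states: for n ≥ 2k, an intersecting family of k-subsets of an n-element set has size at most C(n − 1, k − 1), with equality for 'star' families {A ⊆ [n] : |A| = k, i ∈ A} (fix an element i). For n = 13, k = 2: C(12, 1) = 12.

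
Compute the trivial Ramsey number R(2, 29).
R(2, 29) = 29

R(2, k) = k for all k ≥ 2: in a 2-colouring of K_k, either some edge is red (a red K_2) or all edges are blue (a blue K_k). And K_{28} coloured all-blue has no blue K_29, so R(2, 29) > 28. Hence R(2, 29) = 29.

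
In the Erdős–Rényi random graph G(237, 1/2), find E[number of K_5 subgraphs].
E[# K_5] = C(237, 5) · (1/2)^C(5, 2) = 5971985487 / 2^10 ≈ 5832017.077148

For each 5-subset S of vertices (there are C(237, 5) = 5971985487 such S), let X_S = 1 if S induces a K_5 (all C(5, 2) = 10 edges present). Then P(X_S = 1) = (1/2)^10 = 1/1024. By linearity of expectation, E[# K_5] = C(237, 5) · (1/2)^10 = 5971985487 / 1024 ≈ 5832017.077148.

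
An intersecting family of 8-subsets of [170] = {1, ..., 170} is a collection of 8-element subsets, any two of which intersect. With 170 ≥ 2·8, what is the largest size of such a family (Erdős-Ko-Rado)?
max |F| = C(169, 7) = 688819456468

Erdős-Ko-Rado (1961): when n ≥ 2k, max |F| = C(n−1, k−1). The bound is attained by the star {A : i ∈ A} for any fixed i ∈ [n]. Here C(170−1, 8−1) = C(169, 7) = 688819456468.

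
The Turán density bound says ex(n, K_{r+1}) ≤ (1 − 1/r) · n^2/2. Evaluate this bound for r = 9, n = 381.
Turán density bound = (8/9) · 381^2/2 = 64516

Turán's theorem: ex(n, K_{r+1}) is achieved by the complete r-partite Turán graph T(n, r) with parts as balanced as possible, and is at most (1 − 1/r) · n^2/2. For r = 9, n = 381: the density bound is (8/9) · 145161/2 = 64516. The integer-valued extremum is e(T(381, 9)) = 64515, which is strictly less than the density bound 64516 since 9 ∤ 381 (the parts of T(381, 9) cannot all be equal).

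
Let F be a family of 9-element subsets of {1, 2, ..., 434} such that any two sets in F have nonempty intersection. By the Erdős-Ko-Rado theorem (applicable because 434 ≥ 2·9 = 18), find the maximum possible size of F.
max |F| = C(433, 8) = 28716756179068386

The Erdős-Ko-Rado theorem states: for n ≥ 2k, an intersecting family of k-subsets of an n-element set has size at most C(n − 1, k − 1), with equality for 'star' families {A ⊆ [n] : |A| = k, i ∈ A} (fix an element i). For n = 434, k = 9: C(433, 8) = 28716756179068386.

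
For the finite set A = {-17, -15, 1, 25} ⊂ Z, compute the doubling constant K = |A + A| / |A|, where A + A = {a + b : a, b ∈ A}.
K = |A + A| / |A| = 10/4 = 5/2

Enumerate A + A = {a + b : a, b ∈ A}. With |A| = 4, there are |A|^2 = 16 ordered sum pairs; collecting distinct values, A + A = {-34, -32, -30, -16, -14, 2, 8, 10, 26, 50}, so |A + A| = 10. Thus K = 10/4 = 5/2. For comparison, the minimum possible |A + A| over all 4-element sets is 2·4 − 1 = 7 (so min K = 7/4), attained only by arithmetic progressions.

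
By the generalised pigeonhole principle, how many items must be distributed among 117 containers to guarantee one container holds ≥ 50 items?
n = (50 − 1)·117 + 1 = 5734

By the generalised pigeonhole principle, to guarantee some box contains ≥ r objects we need more than (r − 1) · k objects total. Threshold: n = (r − 1) · k + 1. With r = 50 and k = 117: n = 49 · 117 + 1 = 5733 + 1 = 5734. For n = 5733 = 49 · 117, we can put exactly 49 objects in every box, avoiding 50 in any single one — so 5734 is tight.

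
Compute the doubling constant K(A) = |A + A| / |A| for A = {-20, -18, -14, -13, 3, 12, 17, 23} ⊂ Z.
K = |A + A| / |A| = 34/8 = 17/4

Enumerate A + A = {a + b : a, b ∈ A}. With |A| = 8, there are |A|^2 = 64 ordered sum pairs; collecting distinct values, A + A = {-40, -38, -36, -34, -33, -32, -31, -28, -27, -26, -17, -15, -11, -10, -8, -6, -3, -2, -1, 3, 4, 5, 6, 9, 10, 15, 20, 24, 26, 29, 34, 35, 40, 46}, so |A + A| = 34. Thus K = 34/8 = 17/4. For comparison, the minimum possible |A + A| over all 8-element sets is 2·8 − 1 = 15 (so min K = 15/8), attained only by arithmetic progressions.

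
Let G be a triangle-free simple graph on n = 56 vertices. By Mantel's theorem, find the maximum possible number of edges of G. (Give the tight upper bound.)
ex(56, K_3) = ⌊56^2/4⌋ = 784

Mantel (1907): a triangle-free graph on n vertices has at most ⌊n^2/4⌋ edges, with equality for the complete bipartite graph K_{⌊n/2⌋, ⌈n/2⌉}. For n = 56: ⌊56^2/4⌋ = ⌊3136/4⌋ = 784. The extremal graph is K_{28, 28}, which has 28·28 = 784 edges.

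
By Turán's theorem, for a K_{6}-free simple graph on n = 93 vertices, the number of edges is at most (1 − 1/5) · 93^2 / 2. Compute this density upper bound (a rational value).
Turán density bound = (4/5) · 93^2/2 = 17298/5 ≈ 3459.6

Turán's theorem: ex(n, K_{r+1}) is achieved by the complete r-partite Turán graph T(n, r) with parts as balanced as possible, and is at most (1 − 1/r) · n^2/2. For r = 5, n = 93: the density bound is (4/5) · 8649/2 = 17298/5 ≈ 3459.6. The integer-valued extremum is e(T(93, 5)) = 3459, which is strictly less than the density bound 17298/5 since 5 ∤ 93 (the parts of T(93, 5) cannot all be equal).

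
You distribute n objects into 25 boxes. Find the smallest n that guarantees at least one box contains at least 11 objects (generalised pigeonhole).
n = (11 − 1)·25 + 1 = 251

By the generalised pigeonhole principle, to guarantee some box contains ≥ r objects we need more than (r − 1) · k objects total. Threshold: n = (r − 1) · k + 1. With r = 11 and k = 25: n = 10 · 25 + 1 = 250 + 1 = 251. For n = 250 = 10 · 25, we can put exactly 10 objects in every box, avoiding 11 in any single one — so 251 is tight.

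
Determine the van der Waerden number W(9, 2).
W(9, 2) = 9 + 1 = 10

A 2-term AP is any pair of integers, so a monochromatic 2-AP exists iff some colour is used at least twice. With 9 colours, the colouring i ↦ i on {1, ..., 9} uses each colour once, avoiding any monochromatic pair, so W(9, 2) > 9. For {1, ..., 10}, pigeonhole forces two integers of the same colour, which form a monochromatic 2-AP. Hence W(9, 2) = 10.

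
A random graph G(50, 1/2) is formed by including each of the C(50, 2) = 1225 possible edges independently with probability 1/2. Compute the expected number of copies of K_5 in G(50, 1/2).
E[# K_5] = C(50, 5) · (1/2)^C(5, 2) = 2118760 / 2^10 = 264845/128 = 2069.1015625

For each 5-subset S of vertices (there are C(50, 5) = 2118760 such S), let X_S = 1 if S induces a K_5 (all C(5, 2) = 10 edges present). Then P(X_S = 1) = (1/2)^10 = 1/1024. By linearity of expectation, E[# K_5] = C(50, 5) · (1/2)^10 = 2118760 / 1024 = 264845/128 = 2069.1015625.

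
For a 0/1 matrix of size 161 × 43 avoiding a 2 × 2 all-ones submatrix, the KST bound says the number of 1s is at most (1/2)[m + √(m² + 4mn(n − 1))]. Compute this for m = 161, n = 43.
z(161, 43; 2, 2) ≤ (1/2)[161 + √(161² + 4·161·43·42)] = (1/2)[161 + √1188985] = 625.7029

Kővári–Sós–Turán: let r_1, ..., r_161 be the row sums and z = Σ r_i the total number of 1s. Each pair of columns can share at most one row with both entries 1 (else a 2×2 all-ones block appears), so Σ_i C(r_i, 2) ≤ C(43, 2) = 903. By convexity Σ_i C(r_i, 2) ≥ 161·C(z/161, 2) = z(z − 161)/(2·161), giving z² − 161z − 161·43·42 ≤ 0 and hence z ≤ (1/2)[161 + √(25921 + 4·290766)] = (1/2)[161 + √1188985] ≈ (1/2)(161 + 1090.4059) = 625.7029.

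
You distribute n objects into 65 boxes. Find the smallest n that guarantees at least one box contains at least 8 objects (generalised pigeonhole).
n = (8 − 1)·65 + 1 = 456

By the generalised pigeonhole principle, to guarantee some box contains ≥ r objects we need more than (r − 1) · k objects total. Threshold: n = (r − 1) · k + 1. With r = 8 and k = 65: n = 7 · 65 + 1 = 455 + 1 = 456. For n = 455 = 7 · 65, we can put exactly 7 objects in every box, avoiding 8 in any single one — so 456 is tight.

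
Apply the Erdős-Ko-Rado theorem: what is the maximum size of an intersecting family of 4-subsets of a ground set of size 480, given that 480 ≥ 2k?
max |F| = C(479, 3) = 18202479

The Erdős-Ko-Rado theorem states: for n ≥ 2k, an intersecting family of k-subsets of an n-element set has size at most C(n − 1, k − 1), with equality for 'star' families {A ⊆ [n] : |A| = k, i ∈ A} (fix an element i). For n = 480, k = 4: C(479, 3) = 18202479.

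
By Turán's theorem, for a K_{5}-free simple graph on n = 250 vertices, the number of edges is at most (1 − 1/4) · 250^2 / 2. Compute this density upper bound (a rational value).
Turán density bound = (3/4) · 250^2/2 = 46875/2 ≈ 23437.5

Turán's theorem: ex(n, K_{r+1}) is achieved by the complete r-partite Turán graph T(n, r) with parts as balanced as possible, and is at most (1 − 1/r) · n^2/2. For r = 4, n = 250: the density bound is (3/4) · 62500/2 = 46875/2 ≈ 23437.5. The integer-valued extremum is e(T(250, 4)) = 23437, which is strictly less than the density bound 46875/2 since 4 ∤ 250 (the parts of T(250, 4) cannot all be equal).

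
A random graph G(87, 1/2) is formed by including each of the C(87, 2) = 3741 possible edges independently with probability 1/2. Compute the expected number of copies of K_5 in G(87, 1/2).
E[# K_5] = C(87, 5) · (1/2)^C(5, 2) = 36949857 / 2^10 ≈ 36083.844727

For each 5-subset S of vertices (there are C(87, 5) = 36949857 such S), let X_S = 1 if S induces a K_5 (all C(5, 2) = 10 edges present). Then P(X_S = 1) = (1/2)^10 = 1/1024. By linearity of expectation, E[# K_5] = C(87, 5) · (1/2)^10 = 36949857 / 1024 ≈ 36083.844727.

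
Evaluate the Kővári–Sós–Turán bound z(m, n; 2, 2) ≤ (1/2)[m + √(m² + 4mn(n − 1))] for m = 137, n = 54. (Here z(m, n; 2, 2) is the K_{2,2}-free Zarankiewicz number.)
z(137, 54; 2, 2) ≤ (1/2)[137 + √(137² + 4·137·54·53)] = (1/2)[137 + √1587145] = 698.4097

Kővári–Sós–Turán: let r_1, ..., r_137 be the row sums and z = Σ r_i the total number of 1s. Each pair of columns can share at most one row with both entries 1 (else a 2×2 all-ones block appears), so Σ_i C(r_i, 2) ≤ C(54, 2) = 1431. By convexity Σ_i C(r_i, 2) ≥ 137·C(z/137, 2) = z(z − 137)/(2·137), giving z² − 137z − 137·54·53 ≤ 0 and hence z ≤ (1/2)[137 + √(18769 + 4·392094)] = (1/2)[137 + √1587145] ≈ (1/2)(137 + 1259.8194) = 698.4097.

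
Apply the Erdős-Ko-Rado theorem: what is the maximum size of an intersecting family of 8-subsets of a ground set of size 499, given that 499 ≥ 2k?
max |F| = C(498, 7) = 1444711206015792

The Erdős-Ko-Rado theorem states: for n ≥ 2k, an intersecting family of k-subsets of an n-element set has size at most C(n − 1, k − 1), with equality for 'star' families {A ⊆ [n] : |A| = k, i ∈ A} (fix an element i). For n = 499, k = 8: C(498, 7) = 1444711206015792.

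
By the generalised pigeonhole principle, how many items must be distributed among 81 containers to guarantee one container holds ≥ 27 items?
n = (27 − 1)·81 + 1 = 2107

By the generalised pigeonhole principle, to guarantee some box contains ≥ r objects we need more than (r − 1) · k objects total. Threshold: n = (r − 1) · k + 1. With r = 27 and k = 81: n = 26 · 81 + 1 = 2106 + 1 = 2107. For n = 2106 = 26 · 81, we can put exactly 26 objects in every box, avoiding 27 in any single one — so 2107 is tight.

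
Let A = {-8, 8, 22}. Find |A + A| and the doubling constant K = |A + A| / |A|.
K = |A + A| / |A| = 6/3 = 2

Enumerate A + A = {a + b : a, b ∈ A}. With |A| = 3, there are |A|^2 = 9 ordered sum pairs; collecting distinct values, A + A = {-16, 0, 14, 16, 30, 44}, so |A + A| = 6. Thus K = 6/3 = 2. For comparison, the minimum possible |A + A| over all 3-element sets is 2·3 − 1 = 5 (so min K = 5/3), attained only by arithmetic progressions.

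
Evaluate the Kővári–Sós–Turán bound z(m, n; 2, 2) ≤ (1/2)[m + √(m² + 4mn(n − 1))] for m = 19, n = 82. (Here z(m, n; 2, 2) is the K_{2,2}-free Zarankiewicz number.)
z(19, 82; 2, 2) ≤ (1/2)[19 + √(19² + 4·19·82·81)] = (1/2)[19 + √505153] = 364.8706

Kővári–Sós–Turán: let r_1, ..., r_19 be the row sums and z = Σ r_i the total number of 1s. Each pair of columns can share at most one row with both entries 1 (else a 2×2 all-ones block appears), so Σ_i C(r_i, 2) ≤ C(82, 2) = 3321. By convexity Σ_i C(r_i, 2) ≥ 19·C(z/19, 2) = z(z − 19)/(2·19), giving z² − 19z − 19·82·81 ≤ 0 and hence z ≤ (1/2)[19 + √(361 + 4·126198)] = (1/2)[19 + √505153] ≈ (1/2)(19 + 710.7412) = 364.8706.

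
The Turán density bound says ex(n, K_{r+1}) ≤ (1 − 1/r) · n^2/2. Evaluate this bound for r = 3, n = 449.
Turán density bound = (2/3) · 449^2/2 = 201601/3 ≈ 67200.3333

Turán's theorem: ex(n, K_{r+1}) is achieved by the complete r-partite Turán graph T(n, r) with parts as balanced as possible, and is at most (1 − 1/r) · n^2/2. For r = 3, n = 449: the density bound is (2/3) · 201601/2 = 201601/3 ≈ 67200.3333. The integer-valued extremum is e(T(449, 3)) = 67200, which is strictly less than the density bound 201601/3 since 3 ∤ 449 (the parts of T(449, 3) cannot all be equal).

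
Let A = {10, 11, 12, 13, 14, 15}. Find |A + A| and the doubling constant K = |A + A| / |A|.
K = |A + A| / |A| = 11/6

Enumerate A + A = {a + b : a, b ∈ A}. With |A| = 6, there are |A|^2 = 36 ordered sum pairs; collecting distinct values, A + A = {20, 21, 22, 23, 24, 25, 26, 27, 28, 29, 30}, so |A + A| = 11. Thus K = 11/6. Here |A + A| = 2|A| − 1 = 11, the minimum possible — so K = 11/6 is minimal, which holds iff A is an arithmetic progression.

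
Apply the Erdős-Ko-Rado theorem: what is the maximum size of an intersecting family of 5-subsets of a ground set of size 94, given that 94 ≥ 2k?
max |F| = C(93, 4) = 2919735

Erdős-Ko-Rado (1961): when n ≥ 2k, max |F| = C(n−1, k−1). The bound is attained by the star {A : i ∈ A} for any fixed i ∈ [n]. Here C(94−1, 5−1) = C(93, 4) = 2919735.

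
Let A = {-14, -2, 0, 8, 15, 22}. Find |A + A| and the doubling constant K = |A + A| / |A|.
K = |A + A| / |A| = 19/6

Enumerate A + A = {a + b : a, b ∈ A}. With |A| = 6, there are |A|^2 = 36 ordered sum pairs; collecting distinct values, A + A = {-28, -16, -14, -6, -4, -2, 0, 1, 6, 8, 13, 15, 16, 20, 22, 23, 30, 37, 44}, so |A + A| = 19. Thus K = 19/6. For comparison, the minimum possible |A + A| over all 6-element sets is 2·6 − 1 = 11 (so min K = 11/6), attained only by arithmetic progressions.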